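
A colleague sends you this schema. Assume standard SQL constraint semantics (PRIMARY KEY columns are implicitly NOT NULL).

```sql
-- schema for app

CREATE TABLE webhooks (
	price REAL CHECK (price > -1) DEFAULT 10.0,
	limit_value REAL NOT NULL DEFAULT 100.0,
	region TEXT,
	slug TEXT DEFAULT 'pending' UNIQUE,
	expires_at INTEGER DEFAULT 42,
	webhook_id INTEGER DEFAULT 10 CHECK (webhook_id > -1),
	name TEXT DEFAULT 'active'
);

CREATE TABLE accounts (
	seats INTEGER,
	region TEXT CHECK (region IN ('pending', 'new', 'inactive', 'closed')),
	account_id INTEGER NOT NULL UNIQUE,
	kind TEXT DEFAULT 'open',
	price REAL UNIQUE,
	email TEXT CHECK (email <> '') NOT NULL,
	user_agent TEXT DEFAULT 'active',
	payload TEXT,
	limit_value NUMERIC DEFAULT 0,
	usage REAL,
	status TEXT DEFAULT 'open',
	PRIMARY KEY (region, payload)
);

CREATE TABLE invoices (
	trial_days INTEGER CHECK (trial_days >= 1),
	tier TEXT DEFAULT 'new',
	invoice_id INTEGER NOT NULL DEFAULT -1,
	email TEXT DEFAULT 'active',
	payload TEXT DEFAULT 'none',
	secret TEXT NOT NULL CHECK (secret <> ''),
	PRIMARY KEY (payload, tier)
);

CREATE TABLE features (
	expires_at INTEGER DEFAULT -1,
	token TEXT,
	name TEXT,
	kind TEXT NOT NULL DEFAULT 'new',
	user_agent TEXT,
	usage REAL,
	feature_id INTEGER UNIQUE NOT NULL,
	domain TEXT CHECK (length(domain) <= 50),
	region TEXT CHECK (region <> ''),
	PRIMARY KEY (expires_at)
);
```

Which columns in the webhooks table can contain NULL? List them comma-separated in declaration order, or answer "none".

- price: CHECK does not forbid NULL (a CHECK constraint passes when its expression is NULL) → nullable.
- limit_value: declared NOT NULL → not nullable.
- region: no NOT NULL constraint applies → nullable.
- slug: UNIQUE does not imply NOT NULL → nullable.
- expires_at: DEFAULT only fills an omitted column; an explicit NULL is still allowed → nullable.
- webhook_id: CHECK does not forbid NULL (a CHECK constraint passes when its expression is NULL) → nullable.
- name: DEFAULT only fills an omitted column; an explicit NULL is still allowed → nullable.

price, region, slug, expires_at, webhook_id, name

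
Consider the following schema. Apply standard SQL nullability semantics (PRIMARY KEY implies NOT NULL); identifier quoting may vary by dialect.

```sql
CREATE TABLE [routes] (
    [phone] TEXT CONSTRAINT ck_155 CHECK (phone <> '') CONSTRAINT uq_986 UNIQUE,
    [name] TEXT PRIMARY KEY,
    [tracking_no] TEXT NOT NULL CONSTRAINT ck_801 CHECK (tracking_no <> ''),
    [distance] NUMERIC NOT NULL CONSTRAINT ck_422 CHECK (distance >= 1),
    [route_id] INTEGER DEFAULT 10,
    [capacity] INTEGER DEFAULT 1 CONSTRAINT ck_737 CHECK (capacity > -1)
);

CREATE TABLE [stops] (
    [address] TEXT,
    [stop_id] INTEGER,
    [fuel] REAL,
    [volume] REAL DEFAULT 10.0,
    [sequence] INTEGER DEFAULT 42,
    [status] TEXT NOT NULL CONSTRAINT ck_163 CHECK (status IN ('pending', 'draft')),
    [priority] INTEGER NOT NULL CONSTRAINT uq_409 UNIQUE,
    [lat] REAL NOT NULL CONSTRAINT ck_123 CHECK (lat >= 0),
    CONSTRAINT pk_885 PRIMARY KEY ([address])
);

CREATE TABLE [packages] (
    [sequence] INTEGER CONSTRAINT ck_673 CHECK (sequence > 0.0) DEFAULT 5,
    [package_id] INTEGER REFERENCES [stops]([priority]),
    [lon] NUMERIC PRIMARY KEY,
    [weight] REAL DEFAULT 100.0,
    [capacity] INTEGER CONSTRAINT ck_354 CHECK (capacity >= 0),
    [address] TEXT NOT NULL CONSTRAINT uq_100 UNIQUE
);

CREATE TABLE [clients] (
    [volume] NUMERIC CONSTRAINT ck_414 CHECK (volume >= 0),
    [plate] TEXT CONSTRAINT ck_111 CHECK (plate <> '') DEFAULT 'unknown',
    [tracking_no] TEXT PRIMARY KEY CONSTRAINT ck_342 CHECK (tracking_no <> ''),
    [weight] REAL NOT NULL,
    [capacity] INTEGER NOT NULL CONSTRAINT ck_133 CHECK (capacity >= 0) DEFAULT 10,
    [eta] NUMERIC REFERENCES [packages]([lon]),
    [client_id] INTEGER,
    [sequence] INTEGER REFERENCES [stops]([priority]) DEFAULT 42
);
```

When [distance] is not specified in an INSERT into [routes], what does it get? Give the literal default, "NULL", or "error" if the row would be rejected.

distance has no DEFAULT clause.
Omitting it would insert NULL, but it is declared NOT NULL, so the INSERT fails.

error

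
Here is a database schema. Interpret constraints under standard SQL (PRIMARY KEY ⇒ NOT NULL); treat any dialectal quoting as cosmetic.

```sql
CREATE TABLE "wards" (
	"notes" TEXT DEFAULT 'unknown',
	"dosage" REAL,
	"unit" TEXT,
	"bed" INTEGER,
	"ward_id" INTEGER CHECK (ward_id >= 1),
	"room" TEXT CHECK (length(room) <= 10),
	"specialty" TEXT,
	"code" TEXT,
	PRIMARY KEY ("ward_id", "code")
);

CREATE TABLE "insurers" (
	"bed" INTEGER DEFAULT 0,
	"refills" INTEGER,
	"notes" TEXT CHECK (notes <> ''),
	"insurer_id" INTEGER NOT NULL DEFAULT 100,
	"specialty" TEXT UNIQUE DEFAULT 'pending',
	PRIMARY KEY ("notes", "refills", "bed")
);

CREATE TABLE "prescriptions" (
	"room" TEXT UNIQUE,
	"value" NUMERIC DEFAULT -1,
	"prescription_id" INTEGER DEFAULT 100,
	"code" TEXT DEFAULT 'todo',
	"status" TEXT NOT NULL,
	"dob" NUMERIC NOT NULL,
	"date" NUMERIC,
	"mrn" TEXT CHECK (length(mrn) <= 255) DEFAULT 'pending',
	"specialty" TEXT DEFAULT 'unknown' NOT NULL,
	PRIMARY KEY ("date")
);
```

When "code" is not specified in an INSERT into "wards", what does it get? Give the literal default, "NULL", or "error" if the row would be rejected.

code has no DEFAULT clause.
Omitting it would insert NULL, but it is part of the PRIMARY KEY, so the INSERT fails.

error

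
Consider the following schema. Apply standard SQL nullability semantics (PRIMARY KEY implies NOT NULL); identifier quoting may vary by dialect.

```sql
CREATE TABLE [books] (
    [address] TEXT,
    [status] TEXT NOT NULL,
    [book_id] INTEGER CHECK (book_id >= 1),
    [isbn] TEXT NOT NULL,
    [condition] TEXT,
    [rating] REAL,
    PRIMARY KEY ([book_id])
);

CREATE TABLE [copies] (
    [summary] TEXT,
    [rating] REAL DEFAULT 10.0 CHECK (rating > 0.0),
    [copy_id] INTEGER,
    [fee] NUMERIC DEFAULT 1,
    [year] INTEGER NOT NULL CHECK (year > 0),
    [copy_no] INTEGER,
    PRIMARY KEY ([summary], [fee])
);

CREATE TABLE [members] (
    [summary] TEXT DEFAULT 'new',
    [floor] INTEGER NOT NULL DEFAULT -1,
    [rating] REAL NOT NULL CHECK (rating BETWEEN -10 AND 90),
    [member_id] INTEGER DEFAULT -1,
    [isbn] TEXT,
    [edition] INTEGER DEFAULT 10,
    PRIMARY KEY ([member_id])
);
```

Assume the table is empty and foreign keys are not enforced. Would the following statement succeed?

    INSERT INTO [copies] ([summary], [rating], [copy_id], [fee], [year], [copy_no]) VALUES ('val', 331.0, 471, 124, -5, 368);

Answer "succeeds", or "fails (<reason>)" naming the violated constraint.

The value -5 for year violates CHECK (year > 0).

fails (CHECK on year)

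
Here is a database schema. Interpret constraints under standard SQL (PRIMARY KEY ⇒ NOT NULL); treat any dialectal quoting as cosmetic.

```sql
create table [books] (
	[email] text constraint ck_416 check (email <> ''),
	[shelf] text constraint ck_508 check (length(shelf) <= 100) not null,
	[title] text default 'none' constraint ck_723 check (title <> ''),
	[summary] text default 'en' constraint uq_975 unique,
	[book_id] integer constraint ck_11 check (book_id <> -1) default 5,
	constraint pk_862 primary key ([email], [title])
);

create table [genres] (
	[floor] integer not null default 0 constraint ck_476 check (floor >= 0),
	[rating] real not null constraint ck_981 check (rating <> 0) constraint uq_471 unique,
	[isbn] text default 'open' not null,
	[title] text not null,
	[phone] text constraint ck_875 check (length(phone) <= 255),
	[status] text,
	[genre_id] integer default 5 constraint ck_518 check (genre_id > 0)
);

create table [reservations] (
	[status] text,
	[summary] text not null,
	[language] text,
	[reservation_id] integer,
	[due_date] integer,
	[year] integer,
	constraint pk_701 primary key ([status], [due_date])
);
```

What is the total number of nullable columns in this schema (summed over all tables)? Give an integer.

8

books: 2 nullable (summary, book_id — PK (email, title) and explicit NOT NULL columns excluded).
genres: 3 nullable (phone, status, genre_id — PK none and explicit NOT NULL columns excluded).
reservations: 3 nullable (language, reservation_id, year — PK (status, due_date) and explicit NOT NULL columns excluded).
Total: 2 + 3 + 3 = 8.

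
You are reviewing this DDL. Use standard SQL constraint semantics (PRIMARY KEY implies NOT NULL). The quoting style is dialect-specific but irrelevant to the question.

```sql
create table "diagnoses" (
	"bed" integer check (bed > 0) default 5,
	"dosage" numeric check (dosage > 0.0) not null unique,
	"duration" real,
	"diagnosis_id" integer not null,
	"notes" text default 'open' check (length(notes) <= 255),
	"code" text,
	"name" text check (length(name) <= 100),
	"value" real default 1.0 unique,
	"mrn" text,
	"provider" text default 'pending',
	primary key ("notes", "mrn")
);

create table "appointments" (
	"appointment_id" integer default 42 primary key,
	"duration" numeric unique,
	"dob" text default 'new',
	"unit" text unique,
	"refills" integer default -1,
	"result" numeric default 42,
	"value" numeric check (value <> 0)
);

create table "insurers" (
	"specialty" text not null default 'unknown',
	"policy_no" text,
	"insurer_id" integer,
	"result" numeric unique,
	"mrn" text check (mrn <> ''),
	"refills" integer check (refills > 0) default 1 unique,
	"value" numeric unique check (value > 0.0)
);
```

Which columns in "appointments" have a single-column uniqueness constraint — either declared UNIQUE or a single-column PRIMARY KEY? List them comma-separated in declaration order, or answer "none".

appointment_id, duration, unit

- appointment_id: single-column PRIMARY KEY → unique.
- duration: declared UNIQUE → unique.
- dob: no UNIQUE or single-column PK constraint.
- unit: declared UNIQUE → unique.
- refills: no UNIQUE or single-column PK constraint.
- result: no UNIQUE or single-column PK constraint.
- value: no UNIQUE or single-column PK constraint.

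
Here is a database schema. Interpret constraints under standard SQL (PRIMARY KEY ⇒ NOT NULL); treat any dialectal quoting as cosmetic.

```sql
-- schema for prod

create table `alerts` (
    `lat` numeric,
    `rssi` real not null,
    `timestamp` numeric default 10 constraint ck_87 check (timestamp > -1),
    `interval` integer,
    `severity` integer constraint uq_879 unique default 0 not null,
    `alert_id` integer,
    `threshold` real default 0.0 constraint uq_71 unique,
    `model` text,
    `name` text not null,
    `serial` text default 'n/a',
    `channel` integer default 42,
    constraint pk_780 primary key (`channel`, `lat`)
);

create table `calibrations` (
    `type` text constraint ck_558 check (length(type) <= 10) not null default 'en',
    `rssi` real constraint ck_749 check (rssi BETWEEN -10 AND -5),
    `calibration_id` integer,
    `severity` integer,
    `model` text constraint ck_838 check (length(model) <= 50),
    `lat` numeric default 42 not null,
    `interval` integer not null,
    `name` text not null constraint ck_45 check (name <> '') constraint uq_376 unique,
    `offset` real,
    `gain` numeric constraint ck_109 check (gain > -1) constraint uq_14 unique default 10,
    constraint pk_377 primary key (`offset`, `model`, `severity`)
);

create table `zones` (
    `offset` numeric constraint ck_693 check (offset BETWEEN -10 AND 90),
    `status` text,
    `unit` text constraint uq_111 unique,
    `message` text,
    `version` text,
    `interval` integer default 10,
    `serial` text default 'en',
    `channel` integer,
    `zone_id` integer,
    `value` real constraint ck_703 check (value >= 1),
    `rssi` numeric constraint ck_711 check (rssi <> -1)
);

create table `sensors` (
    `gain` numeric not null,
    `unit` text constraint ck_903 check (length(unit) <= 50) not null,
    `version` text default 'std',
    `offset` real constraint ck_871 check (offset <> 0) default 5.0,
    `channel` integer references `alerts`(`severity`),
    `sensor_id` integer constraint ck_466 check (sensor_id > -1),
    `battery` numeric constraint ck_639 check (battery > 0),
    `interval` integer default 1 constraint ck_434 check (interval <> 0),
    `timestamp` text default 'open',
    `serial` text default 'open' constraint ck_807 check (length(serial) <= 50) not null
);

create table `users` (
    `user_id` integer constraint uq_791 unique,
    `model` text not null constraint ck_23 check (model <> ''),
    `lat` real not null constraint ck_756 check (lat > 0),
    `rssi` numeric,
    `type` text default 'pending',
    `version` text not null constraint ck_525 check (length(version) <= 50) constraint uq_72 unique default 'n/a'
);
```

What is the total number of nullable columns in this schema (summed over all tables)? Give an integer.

alerts: 6 nullable (timestamp, interval, alert_id, threshold, model, serial — PK (channel, lat) and explicit NOT NULL columns excluded).
calibrations: 3 nullable (rssi, calibration_id, gain — PK (offset, model, severity) and explicit NOT NULL columns excluded).
zones: 11 nullable (offset, status, unit, message, version, interval, serial, channel, zone_id, value, rssi — PK none and explicit NOT NULL columns excluded).
sensors: 7 nullable (version, offset, channel, sensor_id, battery, interval, timestamp — PK none and explicit NOT NULL columns excluded).
users: 3 nullable (user_id, rssi, type — PK none and explicit NOT NULL columns excluded).
Total: 6 + 3 + 11 + 7 + 3 = 30.

30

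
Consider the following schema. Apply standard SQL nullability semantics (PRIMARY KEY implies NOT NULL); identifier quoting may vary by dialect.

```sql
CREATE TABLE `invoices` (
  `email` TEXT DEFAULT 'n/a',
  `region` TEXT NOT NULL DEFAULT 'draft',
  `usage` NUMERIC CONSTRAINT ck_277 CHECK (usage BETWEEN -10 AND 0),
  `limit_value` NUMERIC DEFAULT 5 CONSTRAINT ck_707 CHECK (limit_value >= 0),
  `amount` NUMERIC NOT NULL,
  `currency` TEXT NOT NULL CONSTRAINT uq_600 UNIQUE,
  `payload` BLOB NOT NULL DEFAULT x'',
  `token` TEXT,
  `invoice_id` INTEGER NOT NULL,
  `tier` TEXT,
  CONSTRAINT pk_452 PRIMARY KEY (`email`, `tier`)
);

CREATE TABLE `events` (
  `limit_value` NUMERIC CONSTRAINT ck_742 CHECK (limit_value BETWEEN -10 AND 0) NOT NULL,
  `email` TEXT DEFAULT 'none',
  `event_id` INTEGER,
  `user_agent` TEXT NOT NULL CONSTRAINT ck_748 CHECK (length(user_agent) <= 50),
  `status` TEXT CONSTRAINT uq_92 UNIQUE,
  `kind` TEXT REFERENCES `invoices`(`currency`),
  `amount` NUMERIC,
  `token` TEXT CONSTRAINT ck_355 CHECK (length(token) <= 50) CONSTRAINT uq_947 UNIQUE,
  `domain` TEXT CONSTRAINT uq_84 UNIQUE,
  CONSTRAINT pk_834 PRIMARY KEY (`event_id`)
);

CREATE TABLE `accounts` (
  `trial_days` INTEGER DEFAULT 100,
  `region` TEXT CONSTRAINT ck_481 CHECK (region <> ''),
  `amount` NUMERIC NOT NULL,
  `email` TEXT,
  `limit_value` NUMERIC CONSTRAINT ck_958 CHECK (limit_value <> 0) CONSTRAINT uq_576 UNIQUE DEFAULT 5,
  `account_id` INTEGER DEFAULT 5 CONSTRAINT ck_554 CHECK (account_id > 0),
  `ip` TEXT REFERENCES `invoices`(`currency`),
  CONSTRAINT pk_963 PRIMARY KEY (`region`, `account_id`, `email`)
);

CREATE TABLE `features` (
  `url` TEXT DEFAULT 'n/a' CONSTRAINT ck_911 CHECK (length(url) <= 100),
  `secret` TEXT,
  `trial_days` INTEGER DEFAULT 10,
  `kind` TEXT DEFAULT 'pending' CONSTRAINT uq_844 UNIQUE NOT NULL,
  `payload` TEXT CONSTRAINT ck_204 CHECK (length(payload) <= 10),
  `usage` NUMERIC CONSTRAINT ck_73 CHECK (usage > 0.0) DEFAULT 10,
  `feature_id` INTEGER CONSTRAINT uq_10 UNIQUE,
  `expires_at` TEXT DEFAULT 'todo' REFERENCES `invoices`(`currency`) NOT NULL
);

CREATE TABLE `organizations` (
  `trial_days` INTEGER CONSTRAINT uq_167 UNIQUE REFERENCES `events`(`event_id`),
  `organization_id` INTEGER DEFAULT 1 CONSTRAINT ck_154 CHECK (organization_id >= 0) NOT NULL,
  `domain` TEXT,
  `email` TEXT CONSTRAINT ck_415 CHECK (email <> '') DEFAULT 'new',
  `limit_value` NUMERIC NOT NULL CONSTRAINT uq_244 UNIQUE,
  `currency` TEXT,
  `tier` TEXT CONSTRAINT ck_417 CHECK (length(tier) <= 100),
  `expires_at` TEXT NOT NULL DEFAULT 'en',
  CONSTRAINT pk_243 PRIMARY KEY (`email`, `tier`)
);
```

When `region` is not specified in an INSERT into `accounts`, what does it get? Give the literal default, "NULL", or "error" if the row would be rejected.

region has no DEFAULT clause.
Omitting it would insert NULL, but it is part of the PRIMARY KEY, so the INSERT fails.

error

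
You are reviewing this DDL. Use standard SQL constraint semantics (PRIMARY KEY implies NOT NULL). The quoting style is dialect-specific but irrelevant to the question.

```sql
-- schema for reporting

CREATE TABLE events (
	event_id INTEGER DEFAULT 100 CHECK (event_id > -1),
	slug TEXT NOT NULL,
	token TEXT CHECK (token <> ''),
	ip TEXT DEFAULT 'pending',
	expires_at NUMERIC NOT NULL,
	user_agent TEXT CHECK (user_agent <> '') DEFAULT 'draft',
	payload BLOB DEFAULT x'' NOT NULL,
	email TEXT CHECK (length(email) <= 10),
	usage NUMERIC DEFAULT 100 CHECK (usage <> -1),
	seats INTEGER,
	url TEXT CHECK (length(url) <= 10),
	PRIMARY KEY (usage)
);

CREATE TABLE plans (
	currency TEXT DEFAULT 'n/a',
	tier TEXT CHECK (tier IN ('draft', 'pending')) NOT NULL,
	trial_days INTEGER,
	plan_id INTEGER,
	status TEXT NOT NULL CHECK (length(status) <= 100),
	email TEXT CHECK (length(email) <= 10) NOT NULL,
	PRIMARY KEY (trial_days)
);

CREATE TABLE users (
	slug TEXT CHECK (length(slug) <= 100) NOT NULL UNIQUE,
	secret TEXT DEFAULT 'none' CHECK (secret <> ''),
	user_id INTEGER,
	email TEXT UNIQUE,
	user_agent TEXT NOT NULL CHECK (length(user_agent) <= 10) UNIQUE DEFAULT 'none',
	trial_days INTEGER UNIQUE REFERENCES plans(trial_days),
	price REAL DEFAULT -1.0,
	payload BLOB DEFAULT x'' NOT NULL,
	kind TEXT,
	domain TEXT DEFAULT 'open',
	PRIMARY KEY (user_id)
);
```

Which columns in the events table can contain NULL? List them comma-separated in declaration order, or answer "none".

- event_id: CHECK does not forbid NULL (a CHECK constraint passes when its expression is NULL) → nullable.
- slug: declared NOT NULL → not nullable.
- token: CHECK does not forbid NULL (a CHECK constraint passes when its expression is NULL) → nullable.
- ip: DEFAULT only fills an omitted column; an explicit NULL is still allowed → nullable.
- expires_at: declared NOT NULL → not nullable.
- user_agent: CHECK does not forbid NULL (a CHECK constraint passes when its expression is NULL) → nullable.
- payload: declared NOT NULL → not nullable.
- email: CHECK does not forbid NULL (a CHECK constraint passes when its expression is NULL) → nullable.
- usage: part of the PRIMARY KEY, which implies NOT NULL → not nullable.
- seats: no NOT NULL constraint applies → nullable.
- url: CHECK does not forbid NULL (a CHECK constraint passes when its expression is NULL) → nullable.

event_id, token, ip, user_agent, email, seats, url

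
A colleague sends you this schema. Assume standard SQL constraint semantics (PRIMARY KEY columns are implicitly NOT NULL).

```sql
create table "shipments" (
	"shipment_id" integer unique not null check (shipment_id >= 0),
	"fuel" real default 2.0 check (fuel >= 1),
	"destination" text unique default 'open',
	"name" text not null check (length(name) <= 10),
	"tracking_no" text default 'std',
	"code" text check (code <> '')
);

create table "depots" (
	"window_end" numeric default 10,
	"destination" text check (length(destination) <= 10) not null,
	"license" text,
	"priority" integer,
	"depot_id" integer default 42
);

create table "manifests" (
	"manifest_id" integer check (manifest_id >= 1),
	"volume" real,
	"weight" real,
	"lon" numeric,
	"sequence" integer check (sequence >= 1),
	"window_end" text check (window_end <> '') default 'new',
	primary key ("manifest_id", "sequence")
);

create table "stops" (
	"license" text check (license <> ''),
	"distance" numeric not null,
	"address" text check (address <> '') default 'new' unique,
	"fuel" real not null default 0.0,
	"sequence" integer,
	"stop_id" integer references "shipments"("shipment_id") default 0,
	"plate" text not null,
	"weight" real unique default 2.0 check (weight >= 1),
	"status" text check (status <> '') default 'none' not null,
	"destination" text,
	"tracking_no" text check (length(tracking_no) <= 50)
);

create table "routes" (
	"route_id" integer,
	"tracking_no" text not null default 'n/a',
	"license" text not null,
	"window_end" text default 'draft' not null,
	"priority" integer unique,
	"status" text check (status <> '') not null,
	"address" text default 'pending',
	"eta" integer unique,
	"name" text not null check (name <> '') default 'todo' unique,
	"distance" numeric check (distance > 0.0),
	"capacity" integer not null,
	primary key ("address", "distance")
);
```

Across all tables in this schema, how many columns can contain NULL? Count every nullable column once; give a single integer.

shipments: 4 nullable (fuel, destination, tracking_no, code — PK none and explicit NOT NULL columns excluded).
depots: 4 nullable (window_end, license, priority, depot_id — PK none and explicit NOT NULL columns excluded).
manifests: 4 nullable (volume, weight, lon, window_end — PK (manifest_id, sequence) and explicit NOT NULL columns excluded).
stops: 7 nullable (license, address, sequence, stop_id, weight, destination, tracking_no — PK none and explicit NOT NULL columns excluded).
routes: 3 nullable (route_id, priority, eta — PK (address, distance) and explicit NOT NULL columns excluded).
Total: 4 + 4 + 4 + 7 + 3 = 22.

22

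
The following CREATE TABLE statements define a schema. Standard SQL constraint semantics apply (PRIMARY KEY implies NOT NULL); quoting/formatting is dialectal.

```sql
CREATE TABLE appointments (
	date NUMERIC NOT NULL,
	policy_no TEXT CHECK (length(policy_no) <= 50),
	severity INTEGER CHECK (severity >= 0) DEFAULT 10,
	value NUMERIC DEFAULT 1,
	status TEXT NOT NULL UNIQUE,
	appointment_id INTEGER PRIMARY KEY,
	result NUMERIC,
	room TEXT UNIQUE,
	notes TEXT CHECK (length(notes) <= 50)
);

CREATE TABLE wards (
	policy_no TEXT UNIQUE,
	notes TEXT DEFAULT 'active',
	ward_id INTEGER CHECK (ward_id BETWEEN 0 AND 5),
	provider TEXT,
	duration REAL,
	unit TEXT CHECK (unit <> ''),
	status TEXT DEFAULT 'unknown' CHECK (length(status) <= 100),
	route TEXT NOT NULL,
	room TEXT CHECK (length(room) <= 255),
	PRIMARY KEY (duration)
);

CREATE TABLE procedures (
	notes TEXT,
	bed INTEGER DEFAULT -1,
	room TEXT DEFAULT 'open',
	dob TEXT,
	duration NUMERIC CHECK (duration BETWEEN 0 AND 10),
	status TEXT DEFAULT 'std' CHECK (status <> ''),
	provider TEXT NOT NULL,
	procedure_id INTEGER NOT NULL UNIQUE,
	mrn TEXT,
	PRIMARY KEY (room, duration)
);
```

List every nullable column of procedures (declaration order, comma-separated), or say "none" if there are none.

- notes: no NOT NULL constraint applies → nullable.
- bed: DEFAULT only fills an omitted column; an explicit NULL is still allowed → nullable.
- room: part of the PRIMARY KEY, which implies NOT NULL → not nullable.
- dob: no NOT NULL constraint applies → nullable.
- duration: part of the PRIMARY KEY, which implies NOT NULL → not nullable.
- status: CHECK does not forbid NULL (a CHECK constraint passes when its expression is NULL) → nullable.
- provider: declared NOT NULL → not nullable.
- procedure_id: declared NOT NULL → not nullable.
- mrn: no NOT NULL constraint applies → nullable.

notes, bed, dob, status, mrn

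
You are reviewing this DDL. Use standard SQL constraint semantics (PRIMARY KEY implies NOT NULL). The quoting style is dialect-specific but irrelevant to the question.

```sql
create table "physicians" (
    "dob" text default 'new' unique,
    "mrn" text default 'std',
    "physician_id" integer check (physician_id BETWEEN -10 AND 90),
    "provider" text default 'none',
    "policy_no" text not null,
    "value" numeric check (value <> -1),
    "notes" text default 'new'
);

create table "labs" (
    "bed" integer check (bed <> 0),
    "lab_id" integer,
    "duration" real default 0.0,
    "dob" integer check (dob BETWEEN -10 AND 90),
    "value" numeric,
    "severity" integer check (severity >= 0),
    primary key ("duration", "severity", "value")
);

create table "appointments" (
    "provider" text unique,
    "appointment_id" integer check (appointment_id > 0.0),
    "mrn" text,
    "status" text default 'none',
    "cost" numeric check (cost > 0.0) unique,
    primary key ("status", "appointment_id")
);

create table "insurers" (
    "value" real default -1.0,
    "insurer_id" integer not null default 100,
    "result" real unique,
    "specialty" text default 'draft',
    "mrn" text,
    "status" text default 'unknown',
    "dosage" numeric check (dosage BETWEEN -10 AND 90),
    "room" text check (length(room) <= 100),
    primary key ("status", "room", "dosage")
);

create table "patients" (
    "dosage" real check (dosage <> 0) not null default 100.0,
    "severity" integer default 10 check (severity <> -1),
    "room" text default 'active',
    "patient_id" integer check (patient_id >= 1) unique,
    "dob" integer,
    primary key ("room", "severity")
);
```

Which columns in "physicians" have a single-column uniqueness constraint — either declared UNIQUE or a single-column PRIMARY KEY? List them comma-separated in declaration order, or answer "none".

- dob: declared UNIQUE → unique.
- mrn: no UNIQUE or single-column PK constraint.
- physician_id: no UNIQUE or single-column PK constraint.
- provider: no UNIQUE or single-column PK constraint.
- policy_no: no UNIQUE or single-column PK constraint.
- value: no UNIQUE or single-column PK constraint.
- notes: no UNIQUE or single-column PK constraint.

dob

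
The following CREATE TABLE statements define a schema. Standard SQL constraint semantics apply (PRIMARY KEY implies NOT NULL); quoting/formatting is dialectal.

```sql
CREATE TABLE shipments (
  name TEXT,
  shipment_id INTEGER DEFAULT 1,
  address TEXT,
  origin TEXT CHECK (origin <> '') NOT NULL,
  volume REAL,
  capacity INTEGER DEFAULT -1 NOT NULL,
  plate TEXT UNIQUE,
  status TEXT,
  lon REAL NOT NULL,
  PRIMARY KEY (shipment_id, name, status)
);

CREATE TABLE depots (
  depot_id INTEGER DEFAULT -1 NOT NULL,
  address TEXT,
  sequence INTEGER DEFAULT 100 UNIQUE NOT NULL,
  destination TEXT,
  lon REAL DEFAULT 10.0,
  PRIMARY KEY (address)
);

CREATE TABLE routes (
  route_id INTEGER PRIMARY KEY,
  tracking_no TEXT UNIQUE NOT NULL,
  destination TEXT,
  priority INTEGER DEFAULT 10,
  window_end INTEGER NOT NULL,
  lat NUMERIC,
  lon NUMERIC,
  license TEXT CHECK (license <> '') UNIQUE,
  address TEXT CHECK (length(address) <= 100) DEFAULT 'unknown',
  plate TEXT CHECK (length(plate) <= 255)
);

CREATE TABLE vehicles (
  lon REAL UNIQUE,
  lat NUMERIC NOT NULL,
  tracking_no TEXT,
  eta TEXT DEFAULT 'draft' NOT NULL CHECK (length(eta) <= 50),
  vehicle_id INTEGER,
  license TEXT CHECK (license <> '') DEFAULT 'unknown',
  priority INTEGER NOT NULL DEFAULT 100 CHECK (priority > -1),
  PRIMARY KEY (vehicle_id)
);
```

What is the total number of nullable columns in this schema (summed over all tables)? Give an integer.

shipments: 3 nullable (address, volume, plate — PK (shipment_id, name, status) and explicit NOT NULL columns excluded).
depots: 2 nullable (destination, lon — PK (address) and explicit NOT NULL columns excluded).
routes: 7 nullable (destination, priority, lat, lon, license, address, plate — PK (route_id) and explicit NOT NULL columns excluded).
vehicles: 3 nullable (lon, tracking_no, license — PK (vehicle_id) and explicit NOT NULL columns excluded).
Total: 3 + 2 + 7 + 3 = 15.

15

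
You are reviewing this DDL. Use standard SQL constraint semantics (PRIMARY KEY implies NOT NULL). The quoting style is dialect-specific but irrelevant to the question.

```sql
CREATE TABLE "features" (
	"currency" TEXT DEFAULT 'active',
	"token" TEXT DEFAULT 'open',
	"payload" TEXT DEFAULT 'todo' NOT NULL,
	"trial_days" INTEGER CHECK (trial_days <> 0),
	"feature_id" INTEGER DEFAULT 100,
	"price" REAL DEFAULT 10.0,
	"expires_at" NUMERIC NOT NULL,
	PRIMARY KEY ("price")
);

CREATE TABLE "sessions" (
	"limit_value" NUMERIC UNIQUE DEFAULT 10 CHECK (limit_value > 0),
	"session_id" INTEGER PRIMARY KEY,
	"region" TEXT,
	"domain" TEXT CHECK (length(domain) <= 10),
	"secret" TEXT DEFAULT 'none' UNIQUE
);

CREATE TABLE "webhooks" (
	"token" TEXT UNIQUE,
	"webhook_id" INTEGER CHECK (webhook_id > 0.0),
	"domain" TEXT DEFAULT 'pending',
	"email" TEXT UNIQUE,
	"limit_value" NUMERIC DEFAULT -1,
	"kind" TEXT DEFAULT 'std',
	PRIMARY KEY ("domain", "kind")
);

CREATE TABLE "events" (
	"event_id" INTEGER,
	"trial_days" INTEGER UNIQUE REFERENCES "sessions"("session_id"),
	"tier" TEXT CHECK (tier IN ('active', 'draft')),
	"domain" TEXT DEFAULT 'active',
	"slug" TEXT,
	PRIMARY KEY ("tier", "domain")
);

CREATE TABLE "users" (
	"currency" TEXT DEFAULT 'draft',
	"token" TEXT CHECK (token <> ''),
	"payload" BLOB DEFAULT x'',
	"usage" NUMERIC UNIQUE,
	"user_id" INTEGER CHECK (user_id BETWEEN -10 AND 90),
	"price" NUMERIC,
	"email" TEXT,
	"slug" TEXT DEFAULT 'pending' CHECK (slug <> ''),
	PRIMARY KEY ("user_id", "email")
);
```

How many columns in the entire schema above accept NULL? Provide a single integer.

features: 4 nullable (currency, token, trial_days, feature_id — PK (price) and explicit NOT NULL columns excluded).
sessions: 4 nullable (limit_value, region, domain, secret — PK (session_id) and explicit NOT NULL columns excluded).
webhooks: 4 nullable (token, webhook_id, email, limit_value — PK (domain, kind) and explicit NOT NULL columns excluded).
events: 3 nullable (event_id, trial_days, slug — PK (tier, domain) and explicit NOT NULL columns excluded).
users: 6 nullable (currency, token, payload, usage, price, slug — PK (user_id, email) and explicit NOT NULL columns excluded).
Total: 4 + 4 + 4 + 3 + 6 = 21.

21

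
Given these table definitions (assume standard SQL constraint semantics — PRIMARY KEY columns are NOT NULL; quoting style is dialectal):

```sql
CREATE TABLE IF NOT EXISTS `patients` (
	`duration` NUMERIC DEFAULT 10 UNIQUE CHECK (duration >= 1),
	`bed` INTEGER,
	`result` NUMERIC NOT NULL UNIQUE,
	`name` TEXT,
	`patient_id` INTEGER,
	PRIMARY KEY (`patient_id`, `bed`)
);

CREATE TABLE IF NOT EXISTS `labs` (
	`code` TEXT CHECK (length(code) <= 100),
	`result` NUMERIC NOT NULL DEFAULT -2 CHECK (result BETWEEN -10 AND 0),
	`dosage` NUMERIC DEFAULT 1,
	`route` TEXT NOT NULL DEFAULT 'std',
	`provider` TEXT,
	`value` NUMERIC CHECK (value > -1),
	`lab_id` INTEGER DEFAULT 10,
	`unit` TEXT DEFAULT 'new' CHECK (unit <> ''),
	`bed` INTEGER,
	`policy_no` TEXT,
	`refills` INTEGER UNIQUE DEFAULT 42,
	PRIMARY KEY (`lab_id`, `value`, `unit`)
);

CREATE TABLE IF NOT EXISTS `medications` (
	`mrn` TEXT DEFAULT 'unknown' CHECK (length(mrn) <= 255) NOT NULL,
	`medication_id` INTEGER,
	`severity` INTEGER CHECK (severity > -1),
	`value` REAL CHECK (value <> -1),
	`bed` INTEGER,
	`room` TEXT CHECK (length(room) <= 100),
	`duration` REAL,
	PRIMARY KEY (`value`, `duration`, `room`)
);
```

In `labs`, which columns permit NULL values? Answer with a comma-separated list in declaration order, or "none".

- code: CHECK does not forbid NULL (a CHECK constraint passes when its expression is NULL) → nullable.
- result: declared NOT NULL → not nullable.
- dosage: DEFAULT only fills an omitted column; an explicit NULL is still allowed → nullable.
- route: declared NOT NULL → not nullable.
- provider: no NOT NULL constraint applies → nullable.
- value: part of the PRIMARY KEY, which implies NOT NULL → not nullable.
- lab_id: part of the PRIMARY KEY, which implies NOT NULL → not nullable.
- unit: part of the PRIMARY KEY, which implies NOT NULL → not nullable.
- bed: no NOT NULL constraint applies → nullable.
- policy_no: no NOT NULL constraint applies → nullable.
- refills: UNIQUE does not imply NOT NULL → nullable.

code, dosage, provider, bed, policy_no, refills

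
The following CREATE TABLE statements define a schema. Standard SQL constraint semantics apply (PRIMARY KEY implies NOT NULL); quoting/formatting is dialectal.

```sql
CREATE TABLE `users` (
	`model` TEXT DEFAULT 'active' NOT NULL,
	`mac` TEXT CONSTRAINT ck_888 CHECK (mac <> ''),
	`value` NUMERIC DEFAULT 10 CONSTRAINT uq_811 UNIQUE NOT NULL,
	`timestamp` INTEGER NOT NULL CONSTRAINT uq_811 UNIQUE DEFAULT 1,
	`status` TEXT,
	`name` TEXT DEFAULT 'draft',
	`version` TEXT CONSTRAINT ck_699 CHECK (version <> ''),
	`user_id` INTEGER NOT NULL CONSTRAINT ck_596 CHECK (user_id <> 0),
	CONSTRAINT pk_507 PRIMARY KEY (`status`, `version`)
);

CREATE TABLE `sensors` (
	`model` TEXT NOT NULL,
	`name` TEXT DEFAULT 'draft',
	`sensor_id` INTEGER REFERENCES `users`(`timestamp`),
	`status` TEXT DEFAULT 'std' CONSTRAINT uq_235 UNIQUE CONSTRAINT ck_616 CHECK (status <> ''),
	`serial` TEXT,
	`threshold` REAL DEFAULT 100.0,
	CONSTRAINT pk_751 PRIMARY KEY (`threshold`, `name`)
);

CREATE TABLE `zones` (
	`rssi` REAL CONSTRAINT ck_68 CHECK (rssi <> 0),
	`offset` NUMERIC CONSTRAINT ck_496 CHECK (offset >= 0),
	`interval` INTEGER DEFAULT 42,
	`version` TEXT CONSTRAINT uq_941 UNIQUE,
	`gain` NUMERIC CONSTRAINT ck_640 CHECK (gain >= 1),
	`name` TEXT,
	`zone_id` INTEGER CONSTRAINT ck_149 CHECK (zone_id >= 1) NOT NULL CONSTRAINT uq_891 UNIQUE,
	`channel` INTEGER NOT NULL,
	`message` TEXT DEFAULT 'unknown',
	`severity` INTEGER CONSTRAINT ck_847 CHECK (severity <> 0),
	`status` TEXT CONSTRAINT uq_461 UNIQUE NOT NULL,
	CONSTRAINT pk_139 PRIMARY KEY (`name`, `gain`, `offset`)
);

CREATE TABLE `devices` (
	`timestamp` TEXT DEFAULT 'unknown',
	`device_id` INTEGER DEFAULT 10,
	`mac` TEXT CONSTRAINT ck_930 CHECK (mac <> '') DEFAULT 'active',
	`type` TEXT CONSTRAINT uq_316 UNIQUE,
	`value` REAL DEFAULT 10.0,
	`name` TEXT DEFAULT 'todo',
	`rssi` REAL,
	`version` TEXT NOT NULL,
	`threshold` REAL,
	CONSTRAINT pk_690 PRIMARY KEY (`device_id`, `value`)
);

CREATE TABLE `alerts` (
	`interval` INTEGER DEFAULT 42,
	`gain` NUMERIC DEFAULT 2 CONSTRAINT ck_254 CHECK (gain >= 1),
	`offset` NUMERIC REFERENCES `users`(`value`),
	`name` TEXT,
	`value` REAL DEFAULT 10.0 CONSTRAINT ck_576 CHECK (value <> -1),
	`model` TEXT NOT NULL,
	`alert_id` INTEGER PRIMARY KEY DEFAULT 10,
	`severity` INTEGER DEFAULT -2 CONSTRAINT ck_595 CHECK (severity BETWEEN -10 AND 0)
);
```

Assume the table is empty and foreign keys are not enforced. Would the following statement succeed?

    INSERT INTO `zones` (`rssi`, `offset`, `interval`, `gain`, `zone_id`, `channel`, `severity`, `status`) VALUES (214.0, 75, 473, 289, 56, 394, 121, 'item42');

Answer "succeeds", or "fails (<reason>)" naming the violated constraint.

fails (NOT NULL on name)

name is omitted from the column list and has no DEFAULT, so it would receive NULL.
But name is part of the PRIMARY KEY (implied NOT NULL).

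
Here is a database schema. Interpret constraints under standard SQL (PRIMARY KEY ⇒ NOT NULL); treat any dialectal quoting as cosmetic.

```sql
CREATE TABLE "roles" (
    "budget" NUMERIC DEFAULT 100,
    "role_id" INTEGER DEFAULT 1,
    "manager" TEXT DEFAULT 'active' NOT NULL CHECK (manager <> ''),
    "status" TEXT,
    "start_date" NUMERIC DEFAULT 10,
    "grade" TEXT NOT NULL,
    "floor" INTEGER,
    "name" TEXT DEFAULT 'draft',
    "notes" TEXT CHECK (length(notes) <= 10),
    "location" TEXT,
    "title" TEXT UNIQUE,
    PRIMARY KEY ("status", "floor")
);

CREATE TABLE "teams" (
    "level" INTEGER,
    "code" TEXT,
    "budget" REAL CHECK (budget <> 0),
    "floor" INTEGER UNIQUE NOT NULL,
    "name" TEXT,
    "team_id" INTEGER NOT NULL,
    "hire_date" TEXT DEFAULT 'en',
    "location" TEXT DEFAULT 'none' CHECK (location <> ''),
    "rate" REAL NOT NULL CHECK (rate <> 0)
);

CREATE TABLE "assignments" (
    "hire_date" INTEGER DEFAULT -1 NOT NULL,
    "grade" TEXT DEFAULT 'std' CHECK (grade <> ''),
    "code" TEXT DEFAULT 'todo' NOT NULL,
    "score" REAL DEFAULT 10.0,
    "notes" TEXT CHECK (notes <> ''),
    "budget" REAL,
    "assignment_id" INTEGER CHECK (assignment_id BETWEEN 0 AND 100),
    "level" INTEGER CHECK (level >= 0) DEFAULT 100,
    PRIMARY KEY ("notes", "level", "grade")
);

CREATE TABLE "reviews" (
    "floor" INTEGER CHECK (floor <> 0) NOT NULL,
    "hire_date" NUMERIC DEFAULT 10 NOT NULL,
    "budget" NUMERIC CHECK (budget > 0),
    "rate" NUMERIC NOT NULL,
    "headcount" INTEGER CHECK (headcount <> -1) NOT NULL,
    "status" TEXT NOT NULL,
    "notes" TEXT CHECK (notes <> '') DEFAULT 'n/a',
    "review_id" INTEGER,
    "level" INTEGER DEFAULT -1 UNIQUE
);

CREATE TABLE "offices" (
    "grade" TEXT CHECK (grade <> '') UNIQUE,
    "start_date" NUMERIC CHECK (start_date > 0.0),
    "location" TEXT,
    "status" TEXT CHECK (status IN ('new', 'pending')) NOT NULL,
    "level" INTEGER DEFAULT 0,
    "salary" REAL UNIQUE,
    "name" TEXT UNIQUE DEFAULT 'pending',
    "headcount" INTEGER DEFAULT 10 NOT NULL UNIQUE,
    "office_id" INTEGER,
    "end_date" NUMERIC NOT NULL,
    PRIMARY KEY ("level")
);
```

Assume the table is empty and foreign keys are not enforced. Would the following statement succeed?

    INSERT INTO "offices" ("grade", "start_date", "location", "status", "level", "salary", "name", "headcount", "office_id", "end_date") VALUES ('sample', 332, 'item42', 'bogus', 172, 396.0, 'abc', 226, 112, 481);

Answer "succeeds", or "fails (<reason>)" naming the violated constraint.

fails (CHECK on status)

The value 'bogus' for status violates CHECK (status IN ('new', 'pending')).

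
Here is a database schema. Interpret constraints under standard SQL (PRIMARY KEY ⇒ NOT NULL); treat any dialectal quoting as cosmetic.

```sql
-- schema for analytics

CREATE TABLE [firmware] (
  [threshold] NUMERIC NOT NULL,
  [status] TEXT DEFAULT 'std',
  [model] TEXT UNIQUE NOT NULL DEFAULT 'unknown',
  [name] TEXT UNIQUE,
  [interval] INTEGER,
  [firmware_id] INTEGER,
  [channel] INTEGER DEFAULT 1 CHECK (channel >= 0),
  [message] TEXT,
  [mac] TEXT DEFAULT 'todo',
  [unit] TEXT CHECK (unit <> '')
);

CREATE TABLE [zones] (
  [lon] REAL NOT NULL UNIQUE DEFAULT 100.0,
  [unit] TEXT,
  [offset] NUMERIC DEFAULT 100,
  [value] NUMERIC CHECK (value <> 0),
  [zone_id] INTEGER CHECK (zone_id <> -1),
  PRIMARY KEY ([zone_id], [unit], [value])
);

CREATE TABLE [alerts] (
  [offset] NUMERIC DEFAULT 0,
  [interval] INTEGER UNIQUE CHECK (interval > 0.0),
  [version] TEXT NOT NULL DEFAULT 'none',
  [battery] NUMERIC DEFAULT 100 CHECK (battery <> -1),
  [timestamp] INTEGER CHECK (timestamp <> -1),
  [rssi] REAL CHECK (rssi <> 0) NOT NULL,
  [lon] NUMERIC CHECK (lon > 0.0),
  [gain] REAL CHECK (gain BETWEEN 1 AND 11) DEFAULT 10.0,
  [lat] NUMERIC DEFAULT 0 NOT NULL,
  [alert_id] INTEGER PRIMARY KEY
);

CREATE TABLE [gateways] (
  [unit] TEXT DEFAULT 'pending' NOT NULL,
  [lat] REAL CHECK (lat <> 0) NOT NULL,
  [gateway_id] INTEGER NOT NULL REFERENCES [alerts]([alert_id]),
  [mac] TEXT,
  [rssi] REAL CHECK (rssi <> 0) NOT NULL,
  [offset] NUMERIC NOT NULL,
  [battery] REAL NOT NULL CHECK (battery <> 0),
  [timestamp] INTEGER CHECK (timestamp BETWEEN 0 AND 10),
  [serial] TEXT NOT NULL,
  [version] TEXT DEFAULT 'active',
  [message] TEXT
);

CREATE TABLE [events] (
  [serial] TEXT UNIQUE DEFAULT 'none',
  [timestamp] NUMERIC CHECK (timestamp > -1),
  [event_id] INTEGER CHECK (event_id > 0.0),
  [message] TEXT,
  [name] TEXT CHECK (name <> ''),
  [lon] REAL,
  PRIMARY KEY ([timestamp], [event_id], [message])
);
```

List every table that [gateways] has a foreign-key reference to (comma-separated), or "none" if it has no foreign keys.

alerts

- gateway_id REFERENCES alerts(alert_id).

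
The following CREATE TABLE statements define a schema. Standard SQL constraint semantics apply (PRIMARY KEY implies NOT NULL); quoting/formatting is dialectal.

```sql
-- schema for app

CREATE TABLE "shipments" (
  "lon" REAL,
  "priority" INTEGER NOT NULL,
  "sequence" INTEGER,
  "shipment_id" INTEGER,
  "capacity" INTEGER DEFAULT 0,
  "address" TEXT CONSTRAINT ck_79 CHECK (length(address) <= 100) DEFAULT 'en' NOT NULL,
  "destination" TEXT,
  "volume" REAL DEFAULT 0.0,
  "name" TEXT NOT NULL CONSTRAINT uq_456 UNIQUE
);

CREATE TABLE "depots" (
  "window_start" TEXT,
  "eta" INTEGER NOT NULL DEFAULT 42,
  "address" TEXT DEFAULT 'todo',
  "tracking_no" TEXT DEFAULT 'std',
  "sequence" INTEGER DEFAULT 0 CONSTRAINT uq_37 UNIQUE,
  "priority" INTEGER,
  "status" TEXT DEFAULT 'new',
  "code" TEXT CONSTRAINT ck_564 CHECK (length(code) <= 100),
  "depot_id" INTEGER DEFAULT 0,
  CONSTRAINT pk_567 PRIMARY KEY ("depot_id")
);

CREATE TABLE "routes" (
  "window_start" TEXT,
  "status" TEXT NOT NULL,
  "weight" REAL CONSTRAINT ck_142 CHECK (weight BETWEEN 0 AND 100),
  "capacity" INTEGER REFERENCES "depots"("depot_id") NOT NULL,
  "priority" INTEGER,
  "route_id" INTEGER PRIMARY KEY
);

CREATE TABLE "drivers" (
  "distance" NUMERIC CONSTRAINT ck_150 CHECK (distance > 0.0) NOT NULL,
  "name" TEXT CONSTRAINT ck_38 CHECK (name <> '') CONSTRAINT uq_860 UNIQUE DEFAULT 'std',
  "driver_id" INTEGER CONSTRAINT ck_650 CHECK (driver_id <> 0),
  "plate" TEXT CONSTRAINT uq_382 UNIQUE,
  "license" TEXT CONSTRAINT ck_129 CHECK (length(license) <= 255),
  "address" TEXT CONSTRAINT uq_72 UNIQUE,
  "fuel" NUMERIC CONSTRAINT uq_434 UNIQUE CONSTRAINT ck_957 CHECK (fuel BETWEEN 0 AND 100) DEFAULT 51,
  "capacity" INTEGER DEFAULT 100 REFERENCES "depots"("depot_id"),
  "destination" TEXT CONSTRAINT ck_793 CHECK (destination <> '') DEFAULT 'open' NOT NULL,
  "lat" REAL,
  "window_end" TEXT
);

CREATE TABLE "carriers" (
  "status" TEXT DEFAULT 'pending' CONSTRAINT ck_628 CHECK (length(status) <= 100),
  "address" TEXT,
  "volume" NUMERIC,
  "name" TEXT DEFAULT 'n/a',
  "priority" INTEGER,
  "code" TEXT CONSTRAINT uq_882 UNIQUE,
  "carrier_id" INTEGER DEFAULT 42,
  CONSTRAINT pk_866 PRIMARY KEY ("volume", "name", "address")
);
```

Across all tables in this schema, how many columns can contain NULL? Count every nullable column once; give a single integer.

shipments: 6 nullable (lon, sequence, shipment_id, capacity, destination, volume — PK none and explicit NOT NULL columns excluded).
depots: 7 nullable (window_start, address, tracking_no, sequence, priority, status, code — PK (depot_id) and explicit NOT NULL columns excluded).
routes: 3 nullable (window_start, weight, priority — PK (route_id) and explicit NOT NULL columns excluded).
drivers: 9 nullable (name, driver_id, plate, license, address, fuel, capacity, lat, window_end — PK none and explicit NOT NULL columns excluded).
carriers: 4 nullable (status, priority, code, carrier_id — PK (volume, name, address) and explicit NOT NULL columns excluded).
Total: 6 + 7 + 3 + 9 + 4 = 29.

29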